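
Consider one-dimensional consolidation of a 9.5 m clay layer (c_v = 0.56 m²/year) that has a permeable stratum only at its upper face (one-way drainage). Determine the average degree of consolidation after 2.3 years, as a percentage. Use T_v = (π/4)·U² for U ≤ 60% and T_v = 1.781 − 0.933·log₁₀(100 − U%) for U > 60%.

Drainage path length: H_d = H = 9.5 m (single drainage).
T_v = c_v·t/H_d² = 0.56×2.3/9.5² = 0.014271.
T_v = 0.014271 corresponds to the U ≤ 60% branch:
U = √(4T_v/π) = 0.1348

U ≈ 13.5 %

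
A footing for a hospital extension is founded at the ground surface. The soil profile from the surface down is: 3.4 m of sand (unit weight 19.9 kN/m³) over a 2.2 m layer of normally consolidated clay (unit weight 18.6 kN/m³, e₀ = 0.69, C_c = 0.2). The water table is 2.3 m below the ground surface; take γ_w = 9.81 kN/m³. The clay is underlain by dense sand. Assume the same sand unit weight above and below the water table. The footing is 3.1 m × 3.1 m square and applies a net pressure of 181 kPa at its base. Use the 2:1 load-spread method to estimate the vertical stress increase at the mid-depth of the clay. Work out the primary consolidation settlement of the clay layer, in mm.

S_c ≈ 42.2 mm

Mid-depth of clay below the ground surface: z = 3.4 + 2.2/2 = 4.5 m.
Total vertical stress at mid-clay: σ_v = 19.9×3.4 + 18.6×1.1 = 88.12 kPa.
Pore pressure: u = 9.81×(4.5 − 2.3) = 21.582 kPa.
Initial effective stress: σ'_0 = σ_v − u = 88.12 − 21.582 = 66.538 kPa.
Stress increase at mid-clay by the 2:1 spreading method:
Δσ = qBL/((B+z)(L+z)) = 181×3.1×3.1/((3.1+4.5)(3.1+4.5)) = 30.114 kPa
Final effective stress: σ'_f = σ'_0 + Δσ = 66.538 + 30.114 = 96.652 kPa.
Normally consolidated clay, so the full stress increment lies on the virgin compression line:
S_c = C_c·H/(1+e₀)·log₁₀(σ'_f/σ'_0) = 0.2×2.2/(1+0.69)×log₁₀(96.652/66.538)
    = 0.26036 × 0.16214 = 0.04221 m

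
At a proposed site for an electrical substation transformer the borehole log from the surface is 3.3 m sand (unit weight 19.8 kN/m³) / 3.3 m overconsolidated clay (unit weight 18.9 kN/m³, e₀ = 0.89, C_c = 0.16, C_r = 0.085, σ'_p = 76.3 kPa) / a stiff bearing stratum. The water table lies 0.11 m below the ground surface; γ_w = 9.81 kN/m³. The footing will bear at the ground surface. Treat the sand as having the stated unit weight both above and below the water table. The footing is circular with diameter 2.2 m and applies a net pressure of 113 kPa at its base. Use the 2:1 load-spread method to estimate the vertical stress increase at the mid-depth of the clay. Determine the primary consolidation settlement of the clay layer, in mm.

S_c ≈ 12.7 mm

Mid-depth of clay below the ground surface: z = 3.3 + 3.3/2 = 4.95 m.
Total vertical stress at mid-clay: σ_v = 19.8×3.3 + 18.9×1.65 = 96.525 kPa.
Pore pressure: u = 9.81×(4.95 − 0.11) = 47.48 kPa.
Initial effective stress: σ'_0 = σ_v − u = 96.525 − 47.48 = 49.045 kPa.
Stress increase at mid-clay by the 2:1 spreading method:
Δσ ≈ qD²/(D+z)² = 113×2.2²/(2.2+4.95)² = 10.698 kPa
Final effective stress: σ'_f = 49.045 + 10.698 = 59.743 kPa.
σ'_f = 59.743 ≤ σ'_p = 76.3 kPa, so the clay remains overconsolidated and only the recompression index applies:
S_c = C_r·H/(1+e₀)·log₁₀(σ'_f/σ'_0) = 0.085×3.3/1.89×log₁₀(59.743/49.045)
    = 0.14841 × 0.085692 = 0.01272 m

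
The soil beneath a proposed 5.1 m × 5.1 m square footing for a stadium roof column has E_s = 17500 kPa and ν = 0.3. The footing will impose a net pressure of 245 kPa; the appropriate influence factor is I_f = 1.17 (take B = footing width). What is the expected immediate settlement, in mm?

Immediate (elastic) settlement: S_e = q·B·(1−ν²)/E_s · I_f.
S_e = 245 × 5.1 × (1 − 0.3²) / 17500 × 1.17
    = 245 × 5.1 × 0.91 / 17500 × 1.17
    = 0.07602 m = 76.02 mm

S_e ≈ 76 mm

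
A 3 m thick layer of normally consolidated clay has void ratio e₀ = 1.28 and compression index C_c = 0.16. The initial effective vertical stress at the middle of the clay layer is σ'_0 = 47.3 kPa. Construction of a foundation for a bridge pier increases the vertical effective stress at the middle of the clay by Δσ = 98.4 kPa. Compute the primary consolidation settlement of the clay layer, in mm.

S_c ≈ 103 mm

Final effective stress: σ'_f = σ'_0 + Δσ = 47.3 + 98.4 = 145.7 kPa.
Normally consolidated clay, so the full stress increment lies on the virgin compression line:
S_c = C_c·H/(1+e₀)·log₁₀(σ'_f/σ'_0) = 0.16×3/(1+1.28)×log₁₀(145.7/47.3)
    = 0.21053 × 0.4886 = 0.1029 m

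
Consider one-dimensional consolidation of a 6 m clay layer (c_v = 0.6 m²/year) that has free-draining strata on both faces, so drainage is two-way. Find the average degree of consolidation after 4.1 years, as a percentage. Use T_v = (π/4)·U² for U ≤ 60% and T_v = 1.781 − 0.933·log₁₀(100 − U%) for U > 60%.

U ≈ 59 %

Drainage path length: H_d = H/2 = 3 m (double drainage).
T_v = c_v·t/H_d² = 0.6×4.1/3² = 0.27333.
T_v = 0.27333 corresponds to the U ≤ 60% branch:
U = √(4T_v/π) = 0.5899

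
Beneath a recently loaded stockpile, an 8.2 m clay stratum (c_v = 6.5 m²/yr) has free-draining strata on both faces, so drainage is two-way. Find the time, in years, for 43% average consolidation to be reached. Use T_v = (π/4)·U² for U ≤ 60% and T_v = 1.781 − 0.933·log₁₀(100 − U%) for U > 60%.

t ≈ 0.376 years

Drainage path length: H_d = H/2 = 4.1 m (double drainage).
U ≤ 60%: T_v = (π/4)·U² = (π/4)×0.43² = 0.14522.
t = T_v·H_d²/c_v = 0.14522×4.1²/6.5 = 0.3756 years.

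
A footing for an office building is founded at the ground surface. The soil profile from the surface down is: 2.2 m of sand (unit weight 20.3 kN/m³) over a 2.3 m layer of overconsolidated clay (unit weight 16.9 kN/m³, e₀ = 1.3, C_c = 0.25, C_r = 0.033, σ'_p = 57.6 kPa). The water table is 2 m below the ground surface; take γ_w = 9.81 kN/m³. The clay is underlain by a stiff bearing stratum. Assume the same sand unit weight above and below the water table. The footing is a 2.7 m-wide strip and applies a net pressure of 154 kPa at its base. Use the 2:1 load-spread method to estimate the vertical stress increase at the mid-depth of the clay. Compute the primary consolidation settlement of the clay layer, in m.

S_c ≈ 0.0811 m

Mid-depth of clay below the ground surface: z = 2.2 + 2.3/2 = 3.35 m.
Total vertical stress at mid-clay: σ_v = 20.3×2.2 + 16.9×1.15 = 64.095 kPa.
Pore pressure: u = 9.81×(3.35 − 2) = 13.244 kPa.
Initial effective stress: σ'_0 = σ_v − u = 64.095 − 13.244 = 50.851 kPa.
Stress increase at mid-clay by the 2:1 spreading method:
Δσ = qB/(B+z) = 154×2.7/(2.7+3.35) = 68.727 kPa
Final effective stress: σ'_f = 50.851 + 68.727 = 119.58 kPa.
σ'_f = 119.58 > σ'_p = 57.6 kPa, so the stress path crosses the preconsolidation pressure — recompression up to σ'_p, then virgin compression beyond:
S_c = H/(1+e₀)·[C_r·log₁₀(σ'_p/σ'_0) + C_c·log₁₀(σ'_f/σ'_p)]
    = 2.3/2.3 × [0.033×log₁₀(57.6/50.851) + 0.25×log₁₀(119.58/57.6)]
    = 1 × [0.0017861 + 0.079309] = 0.0811 m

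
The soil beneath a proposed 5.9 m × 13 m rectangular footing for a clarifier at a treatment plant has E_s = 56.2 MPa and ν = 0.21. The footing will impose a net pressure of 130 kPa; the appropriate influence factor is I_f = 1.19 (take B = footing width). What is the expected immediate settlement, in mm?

S_e ≈ 15.5 mm

Immediate (elastic) settlement: S_e = q·B·(1−ν²)/E_s · I_f.
E_s = 56.2 MPa = 56200 kPa.
S_e = 130 × 5.9 × (1 − 0.21²) / 56200 × 1.19
    = 130 × 5.9 × 0.9559 / 56200 × 1.19
    = 0.01552 m = 15.52 mm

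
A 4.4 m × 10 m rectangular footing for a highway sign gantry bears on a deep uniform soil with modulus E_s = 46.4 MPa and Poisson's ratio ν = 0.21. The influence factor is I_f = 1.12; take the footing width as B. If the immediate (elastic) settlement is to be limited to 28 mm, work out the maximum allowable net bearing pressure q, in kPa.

q ≈ 276 kPa

E_s = 46.4 MPa = 46400 kPa.
S_e = q·B·(1−ν²)/E_s · I_f  ⇒  q = S_e·E_s / (B·(1−ν²)·I_f).
q = 0.028 × 46400 / (4.4 × 0.9559 × 1.12) = 275.8 kPa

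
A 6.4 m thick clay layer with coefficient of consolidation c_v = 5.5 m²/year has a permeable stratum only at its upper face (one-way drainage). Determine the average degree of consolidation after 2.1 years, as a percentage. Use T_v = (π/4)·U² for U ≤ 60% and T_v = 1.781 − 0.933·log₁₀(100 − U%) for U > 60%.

Drainage path length: H_d = H = 6.4 m (single drainage).
T_v = c_v·t/H_d² = 5.5×2.1/6.4² = 0.28198.
T_v = 0.28198 corresponds to the U ≤ 60% branch:
U = √(4T_v/π) = 0.5992

U ≈ 59.9 %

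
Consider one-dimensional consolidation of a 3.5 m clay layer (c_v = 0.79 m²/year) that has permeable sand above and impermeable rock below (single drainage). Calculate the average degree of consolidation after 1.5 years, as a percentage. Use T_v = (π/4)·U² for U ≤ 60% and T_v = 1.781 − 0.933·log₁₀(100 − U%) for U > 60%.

U ≈ 35.1 %

Drainage path length: H_d = H = 3.5 m (single drainage).
T_v = c_v·t/H_d² = 0.79×1.5/3.5² = 0.096735.
T_v = 0.096735 corresponds to the U ≤ 60% branch:
U = √(4T_v/π) = 0.351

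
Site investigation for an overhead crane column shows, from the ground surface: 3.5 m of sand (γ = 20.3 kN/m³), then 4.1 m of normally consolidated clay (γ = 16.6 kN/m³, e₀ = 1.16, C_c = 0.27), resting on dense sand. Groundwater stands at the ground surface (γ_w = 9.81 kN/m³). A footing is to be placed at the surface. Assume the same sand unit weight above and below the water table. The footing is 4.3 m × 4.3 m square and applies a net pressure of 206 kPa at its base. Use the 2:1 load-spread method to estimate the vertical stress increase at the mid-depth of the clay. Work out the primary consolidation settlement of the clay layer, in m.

S_c ≈ 0.128 m

Mid-depth of clay below the ground surface: z = 3.5 + 4.1/2 = 5.55 m.
Total vertical stress at mid-clay: σ_v = 20.3×3.5 + 16.6×2.05 = 105.08 kPa.
Pore pressure: u = 9.81×(5.55 − 0) = 54.446 kPa.
Initial effective stress: σ'_0 = σ_v − u = 105.08 − 54.446 = 50.634 kPa.
Stress increase at mid-clay by the 2:1 spreading method:
Δσ = qBL/((B+z)(L+z)) = 206×4.3×4.3/((4.3+5.55)(4.3+5.55)) = 39.258 kPa
Final effective stress: σ'_f = σ'_0 + Δσ = 50.634 + 39.258 = 89.892 kPa.
Normally consolidated clay, so the full stress increment lies on the virgin compression line:
S_c = C_c·H/(1+e₀)·log₁₀(σ'_f/σ'_0) = 0.27×4.1/(1+1.16)×log₁₀(89.892/50.634)
    = 0.5125 × 0.24928 = 0.1278 m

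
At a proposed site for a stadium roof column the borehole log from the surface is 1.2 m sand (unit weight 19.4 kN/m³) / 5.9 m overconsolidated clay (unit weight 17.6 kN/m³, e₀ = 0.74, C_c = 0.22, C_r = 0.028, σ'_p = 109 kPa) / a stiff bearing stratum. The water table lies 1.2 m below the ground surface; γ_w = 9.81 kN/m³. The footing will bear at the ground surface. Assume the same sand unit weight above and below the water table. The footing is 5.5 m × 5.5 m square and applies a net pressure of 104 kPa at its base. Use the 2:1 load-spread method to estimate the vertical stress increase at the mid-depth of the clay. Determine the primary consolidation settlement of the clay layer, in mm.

S_c ≈ 22.6 mm

Mid-depth of clay below the ground surface: z = 1.2 + 5.9/2 = 4.15 m.
Total vertical stress at mid-clay: σ_v = 19.4×1.2 + 17.6×2.95 = 75.2 kPa.
Pore pressure: u = 9.81×(4.15 − 1.2) = 28.94 kPa.
Initial effective stress: σ'_0 = σ_v − u = 75.2 − 28.94 = 46.26 kPa.
Stress increase at mid-clay by the 2:1 spreading method:
Δσ = qBL/((B+z)(L+z)) = 104×5.5×5.5/((5.5+4.15)(5.5+4.15)) = 33.783 kPa
Final effective stress: σ'_f = 46.26 + 33.783 = 80.043 kPa.
σ'_f = 80.043 ≤ σ'_p = 109 kPa, so the clay remains overconsolidated and only the recompression index applies:
S_c = C_r·H/(1+e₀)·log₁₀(σ'_f/σ'_0) = 0.028×5.9/1.74×log₁₀(80.043/46.26)
    = 0.094942 × 0.23812 = 0.02261 m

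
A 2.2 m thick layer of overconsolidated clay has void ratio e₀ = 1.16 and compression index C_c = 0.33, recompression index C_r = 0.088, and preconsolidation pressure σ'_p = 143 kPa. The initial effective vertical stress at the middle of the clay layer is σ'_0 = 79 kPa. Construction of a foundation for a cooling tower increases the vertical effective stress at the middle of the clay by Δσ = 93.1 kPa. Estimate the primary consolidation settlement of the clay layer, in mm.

S_c ≈ 50.1 mm

Final effective stress: σ'_f = 79 + 93.1 = 172.1 kPa.
σ'_f = 172.1 > σ'_p = 143 kPa, so the stress path crosses the preconsolidation pressure — recompression up to σ'_p, then virgin compression beyond:
S_c = H/(1+e₀)·[C_r·log₁₀(σ'_p/σ'_0) + C_c·log₁₀(σ'_f/σ'_p)]
    = 2.2/2.16 × [0.088×log₁₀(143/79) + 0.33×log₁₀(172.1/143)]
    = 1.0185 × [0.022678 + 0.026547] = 0.05014 m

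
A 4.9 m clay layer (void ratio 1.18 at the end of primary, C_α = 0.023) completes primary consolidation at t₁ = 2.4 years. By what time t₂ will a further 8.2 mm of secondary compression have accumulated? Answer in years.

S_s = C_α·H/(1+e_p)·log₁₀(t₂/t₁) ⇒ log₁₀(t₂/t₁) = S_s·(1+e_p)/(C_α·H).
log₁₀(t₂/t₁) = 0.0082 × (1+1.18) / (0.023×4.9) = 0.1586
t₂ = t₁ × 10^0.1586 = 2.4 × 1.441 = 3.458 years

t₂ ≈ 3.46 years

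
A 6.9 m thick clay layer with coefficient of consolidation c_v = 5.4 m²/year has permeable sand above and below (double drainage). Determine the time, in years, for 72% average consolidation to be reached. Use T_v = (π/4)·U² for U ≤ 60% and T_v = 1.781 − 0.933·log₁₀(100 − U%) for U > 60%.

t ≈ 0.95 years

Drainage path length: H_d = H/2 = 3.45 m (double drainage).
U > 60%: T_v = 1.781 − 0.933·log₁₀(100 − 72) = 0.4308.
t = T_v·H_d²/c_v = 0.4308×3.45²/5.4 = 0.9496 years.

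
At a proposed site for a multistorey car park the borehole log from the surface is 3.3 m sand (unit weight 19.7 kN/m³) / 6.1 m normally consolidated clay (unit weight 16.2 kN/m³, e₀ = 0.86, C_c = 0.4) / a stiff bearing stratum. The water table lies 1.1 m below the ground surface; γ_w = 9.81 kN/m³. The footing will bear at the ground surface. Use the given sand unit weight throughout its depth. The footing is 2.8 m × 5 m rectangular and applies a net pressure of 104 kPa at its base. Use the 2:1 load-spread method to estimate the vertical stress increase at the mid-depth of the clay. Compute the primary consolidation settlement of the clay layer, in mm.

Mid-depth of clay below the ground surface: z = 3.3 + 6.1/2 = 6.35 m.
Total vertical stress at mid-clay: σ_v = 19.7×3.3 + 16.2×3.05 = 114.42 kPa.
Pore pressure: u = 9.81×(6.35 − 1.1) = 51.503 kPa.
Initial effective stress: σ'_0 = σ_v − u = 114.42 − 51.503 = 62.917 kPa.
Stress increase at mid-clay by the 2:1 spreading method:
Δσ = qBL/((B+z)(L+z)) = 104×2.8×5/((2.8+6.35)(5+6.35)) = 14.02 kPa
Final effective stress: σ'_f = σ'_0 + Δσ = 62.917 + 14.02 = 76.937 kPa.
Normally consolidated clay, so the full stress increment lies on the virgin compression line:
S_c = C_c·H/(1+e₀)·log₁₀(σ'_f/σ'_0) = 0.4×6.1/(1+0.86)×log₁₀(76.937/62.917)
    = 1.3118 × 0.087367 = 0.1146 m

S_c ≈ 115 mm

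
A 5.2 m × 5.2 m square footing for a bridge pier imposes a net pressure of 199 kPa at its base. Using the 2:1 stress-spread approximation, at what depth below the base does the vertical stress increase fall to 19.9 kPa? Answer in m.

2:1 spreading — at depth z the loaded area has grown by z in each plan dimension:
qB²/(B+z)² = Δσ_z ⇒ z = B(√(q/Δσ_z) − 1) = 5.2×(√(199/19.9) − 1) = 11.24 m

z ≈ 11.2 m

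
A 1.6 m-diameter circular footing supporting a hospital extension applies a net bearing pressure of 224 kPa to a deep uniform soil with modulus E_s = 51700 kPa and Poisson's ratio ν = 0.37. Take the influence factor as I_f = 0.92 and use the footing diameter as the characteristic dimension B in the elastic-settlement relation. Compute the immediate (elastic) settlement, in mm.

S_e ≈ 5.5 mm

Immediate (elastic) settlement: S_e = q·B·(1−ν²)/E_s · I_f.
S_e = 224 × 1.6 × (1 − 0.37²) / 51700 × 0.92
    = 224 × 1.6 × 0.8631 / 51700 × 0.92
    = 0.005505 m = 5.505 mm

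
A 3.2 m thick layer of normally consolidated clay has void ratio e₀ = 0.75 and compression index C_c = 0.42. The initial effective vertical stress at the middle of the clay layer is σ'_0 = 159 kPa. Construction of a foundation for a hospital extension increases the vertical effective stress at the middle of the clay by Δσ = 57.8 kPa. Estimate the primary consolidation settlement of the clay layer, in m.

S_c ≈ 0.103 m

Final effective stress: σ'_f = σ'_0 + Δσ = 159 + 57.8 = 216.8 kPa.
Normally consolidated clay, so the full stress increment lies on the virgin compression line:
S_c = C_c·H/(1+e₀)·log₁₀(σ'_f/σ'_0) = 0.42×3.2/(1+0.75)×log₁₀(216.8/159)
    = 0.768 × 0.13466 = 0.1034 m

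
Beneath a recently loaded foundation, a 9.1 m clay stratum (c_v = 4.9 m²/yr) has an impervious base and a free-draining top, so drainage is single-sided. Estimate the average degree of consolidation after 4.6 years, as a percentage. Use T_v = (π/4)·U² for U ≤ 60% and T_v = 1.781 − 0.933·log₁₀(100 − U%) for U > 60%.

Drainage path length: H_d = H = 9.1 m (single drainage).
T_v = c_v·t/H_d² = 4.9×4.6/9.1² = 0.27219.
T_v = 0.27219 corresponds to the U ≤ 60% branch:
U = √(4T_v/π) = 0.5887

U ≈ 58.9 %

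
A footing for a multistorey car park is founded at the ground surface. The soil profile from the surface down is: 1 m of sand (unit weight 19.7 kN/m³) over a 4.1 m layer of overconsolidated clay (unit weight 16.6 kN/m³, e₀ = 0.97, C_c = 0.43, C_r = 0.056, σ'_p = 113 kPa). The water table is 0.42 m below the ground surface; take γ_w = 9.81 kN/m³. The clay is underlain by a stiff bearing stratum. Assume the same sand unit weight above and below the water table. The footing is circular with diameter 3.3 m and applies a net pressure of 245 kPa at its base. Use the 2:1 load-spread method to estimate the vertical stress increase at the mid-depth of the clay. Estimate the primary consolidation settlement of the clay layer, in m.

Mid-depth of clay below the ground surface: z = 1 + 4.1/2 = 3.05 m.
Total vertical stress at mid-clay: σ_v = 19.7×1 + 16.6×2.05 = 53.73 kPa.
Pore pressure: u = 9.81×(3.05 − 0.42) = 25.8 kPa.
Initial effective stress: σ'_0 = σ_v − u = 53.73 − 25.8 = 27.93 kPa.
Stress increase at mid-clay by the 2:1 spreading method:
Δσ ≈ qD²/(D+z)² = 245×3.3²/(3.3+3.05)² = 66.168 kPa
Final effective stress: σ'_f = 27.93 + 66.168 = 94.098 kPa.
σ'_f = 94.098 ≤ σ'_p = 113 kPa, so the clay remains overconsolidated and only the recompression index applies:
S_c = C_r·H/(1+e₀)·log₁₀(σ'_f/σ'_0) = 0.056×4.1/1.97×log₁₀(94.098/27.93)
    = 0.11655 × 0.52751 = 0.06148 m

S_c ≈ 0.0615 m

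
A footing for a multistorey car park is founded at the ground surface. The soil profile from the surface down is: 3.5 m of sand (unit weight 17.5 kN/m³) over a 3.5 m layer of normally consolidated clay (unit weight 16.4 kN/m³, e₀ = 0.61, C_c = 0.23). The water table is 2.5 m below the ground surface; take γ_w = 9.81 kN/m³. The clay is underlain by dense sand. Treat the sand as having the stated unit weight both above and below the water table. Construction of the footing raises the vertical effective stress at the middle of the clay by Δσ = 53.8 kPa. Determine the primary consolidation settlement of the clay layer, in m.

S_c ≈ 0.134 m

Mid-depth of clay below the ground surface: z = 3.5 + 3.5/2 = 5.25 m.
Total vertical stress at mid-clay: σ_v = 17.5×3.5 + 16.4×1.75 = 89.95 kPa.
Pore pressure: u = 9.81×(5.25 − 2.5) = 26.978 kPa.
Initial effective stress: σ'_0 = σ_v − u = 89.95 − 26.978 = 62.972 kPa.
Final effective stress: σ'_f = σ'_0 + Δσ = 62.972 + 53.8 = 116.77 kPa.
Normally consolidated clay, so the full stress increment lies on the virgin compression line:
S_c = C_c·H/(1+e₀)·log₁₀(σ'_f/σ'_0) = 0.23×3.5/(1+0.61)×log₁₀(116.77/62.972)
    = 0.5 × 0.26818 = 0.1341 m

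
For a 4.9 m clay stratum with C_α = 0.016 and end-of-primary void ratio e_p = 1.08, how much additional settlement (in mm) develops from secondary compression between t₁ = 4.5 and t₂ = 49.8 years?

Secondary compression: S_s = C_α·H/(1+e_p)·log₁₀(t₂/t₁)
S_s = 0.016×4.9/(1+1.08)×log₁₀(49.8/4.5)
    = 0.03769 × 1.044 = 0.03935 m

S_s ≈ 39.4 mm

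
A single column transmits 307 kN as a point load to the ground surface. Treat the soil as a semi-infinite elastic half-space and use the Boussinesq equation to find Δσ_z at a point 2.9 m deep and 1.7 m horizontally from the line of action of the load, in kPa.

Boussinesq vertical stress below a point load on an elastic half-space:
Δσ_z = 3P/(2πz²) · [1 + (r/z)²]^(−5/2)
r/z = 1.7/2.9 = 0.58621; [1+(r/z)²]^(−5/2) = 0.47785.
Δσ_z = 3×307/(2π×2.9²) × 0.47785 = 17.429 × 0.47785 = 8.328 kPa

Δσ_z ≈ 8.33 kPa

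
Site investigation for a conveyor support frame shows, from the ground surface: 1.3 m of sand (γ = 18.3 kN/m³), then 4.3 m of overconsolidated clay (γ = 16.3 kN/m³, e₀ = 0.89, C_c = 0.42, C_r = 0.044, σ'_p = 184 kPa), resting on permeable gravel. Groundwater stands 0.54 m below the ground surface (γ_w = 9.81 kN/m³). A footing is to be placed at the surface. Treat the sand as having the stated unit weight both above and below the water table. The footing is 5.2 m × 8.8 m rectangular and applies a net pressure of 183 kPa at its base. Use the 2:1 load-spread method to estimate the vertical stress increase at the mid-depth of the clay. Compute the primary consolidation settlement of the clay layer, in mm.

Mid-depth of clay below the ground surface: z = 1.3 + 4.3/2 = 3.45 m.
Total vertical stress at mid-clay: σ_v = 18.3×1.3 + 16.3×2.15 = 58.835 kPa.
Pore pressure: u = 9.81×(3.45 − 0.54) = 28.547 kPa.
Initial effective stress: σ'_0 = σ_v − u = 58.835 − 28.547 = 30.288 kPa.
Stress increase at mid-clay by the 2:1 spreading method:
Δσ = qBL/((B+z)(L+z)) = 183×5.2×8.8/((5.2+3.45)(8.8+3.45)) = 79.029 kPa
Final effective stress: σ'_f = 30.288 + 79.029 = 109.32 kPa.
σ'_f = 109.32 ≤ σ'_p = 184 kPa, so the clay remains overconsolidated and only the recompression index applies:
S_c = C_r·H/(1+e₀)·log₁₀(σ'_f/σ'_0) = 0.044×4.3/1.89×log₁₀(109.32/30.288)
    = 0.1001 × 0.55743 = 0.0558 m

S_c ≈ 55.8 mm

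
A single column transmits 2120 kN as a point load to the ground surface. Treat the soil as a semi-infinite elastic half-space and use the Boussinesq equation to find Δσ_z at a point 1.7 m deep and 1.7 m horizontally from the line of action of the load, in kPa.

Δσ_z ≈ 61.9 kPa

Boussinesq vertical stress below a point load on an elastic half-space:
Δσ_z = 3P/(2πz²) · [1 + (r/z)²]^(−5/2)
r/z = 1.7/1.7 = 1; [1+(r/z)²]^(−5/2) = 0.17678.
Δσ_z = 3×2120/(2π×1.7²) × 0.17678 = 350.25 × 0.17678 = 61.92 kPa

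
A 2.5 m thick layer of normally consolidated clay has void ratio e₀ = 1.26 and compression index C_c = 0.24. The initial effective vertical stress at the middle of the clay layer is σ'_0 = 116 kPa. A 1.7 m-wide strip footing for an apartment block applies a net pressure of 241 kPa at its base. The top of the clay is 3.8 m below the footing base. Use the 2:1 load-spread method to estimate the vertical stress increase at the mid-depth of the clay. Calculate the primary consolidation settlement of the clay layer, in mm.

S_c ≈ 48.5 mm

Mid-depth of clay below the footing base: z = 3.8 + 2.5/2 = 5.05 m.
Stress increase at mid-clay by the 2:1 spreading method:
Δσ = qB/(B+z) = 241×1.7/(1.7+5.05) = 60.696 kPa
Final effective stress: σ'_f = σ'_0 + Δσ = 116 + 60.696 = 176.7 kPa.
Normally consolidated clay, so the full stress increment lies on the virgin compression line:
S_c = C_c·H/(1+e₀)·log₁₀(σ'_f/σ'_0) = 0.24×2.5/(1+1.26)×log₁₀(176.7/116)
    = 0.26549 × 0.18278 = 0.04853 m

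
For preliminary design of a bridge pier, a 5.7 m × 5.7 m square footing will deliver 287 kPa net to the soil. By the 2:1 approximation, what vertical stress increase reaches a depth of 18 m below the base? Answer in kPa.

Δσ_z ≈ 16.6 kPa

By the 2:1 method the load spreads at 1 horizontal : 2 vertical, so at depth z the loaded area has grown by z in each plan dimension:
Δσ = qBL/((B+z)(L+z)) = 287×5.7×5.7/((5.7+18)(5.7+18)) = 16.601 kPa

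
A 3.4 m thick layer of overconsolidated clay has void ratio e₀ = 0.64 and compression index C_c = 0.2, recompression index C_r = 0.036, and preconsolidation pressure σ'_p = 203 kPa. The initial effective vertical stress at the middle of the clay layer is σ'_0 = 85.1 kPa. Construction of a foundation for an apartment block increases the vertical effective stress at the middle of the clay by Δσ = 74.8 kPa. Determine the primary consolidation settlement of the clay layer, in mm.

Final effective stress: σ'_f = 85.1 + 74.8 = 159.9 kPa.
σ'_f = 159.9 ≤ σ'_p = 203 kPa, so the clay remains overconsolidated and only the recompression index applies:
S_c = C_r·H/(1+e₀)·log₁₀(σ'_f/σ'_0) = 0.036×3.4/1.64×log₁₀(159.9/85.1)
    = 0.074635 × 0.27392 = 0.02044 m

S_c ≈ 20.4 mm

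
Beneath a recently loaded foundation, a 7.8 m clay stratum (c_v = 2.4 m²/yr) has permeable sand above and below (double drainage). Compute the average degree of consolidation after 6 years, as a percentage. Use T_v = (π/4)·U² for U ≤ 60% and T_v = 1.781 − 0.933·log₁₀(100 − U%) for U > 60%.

U ≈ 92.2 %

Drainage path length: H_d = H/2 = 3.9 m (double drainage).
T_v = c_v·t/H_d² = 2.4×6/3.9² = 0.94675.
T_v = 0.94675 corresponds to the U > 60% branch:
U = 1 − 10^((1.781 − T_v)/0.933)/100 = 0.9216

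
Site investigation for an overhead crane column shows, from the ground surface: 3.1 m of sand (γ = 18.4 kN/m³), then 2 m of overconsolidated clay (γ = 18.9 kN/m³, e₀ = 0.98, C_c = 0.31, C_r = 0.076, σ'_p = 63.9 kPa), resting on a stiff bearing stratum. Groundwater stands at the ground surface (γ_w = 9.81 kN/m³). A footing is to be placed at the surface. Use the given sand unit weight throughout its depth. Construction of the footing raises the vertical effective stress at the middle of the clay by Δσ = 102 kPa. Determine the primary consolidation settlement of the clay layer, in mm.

S_c ≈ 124 mm

Mid-depth of clay below the ground surface: z = 3.1 + 2/2 = 4.1 m.
Total vertical stress at mid-clay: σ_v = 18.4×3.1 + 18.9×1 = 75.94 kPa.
Pore pressure: u = 9.81×(4.1 − 0) = 40.221 kPa.
Initial effective stress: σ'_0 = σ_v − u = 75.94 − 40.221 = 35.719 kPa.
Final effective stress: σ'_f = 35.719 + 102 = 137.72 kPa.
σ'_f = 137.72 > σ'_p = 63.9 kPa, so the stress path crosses the preconsolidation pressure — recompression up to σ'_p, then virgin compression beyond:
S_c = H/(1+e₀)·[C_r·log₁₀(σ'_p/σ'_0) + C_c·log₁₀(σ'_f/σ'_p)]
    = 2/1.98 × [0.076×log₁₀(63.9/35.719) + 0.31×log₁₀(137.72/63.9)]
    = 1.0101 × [0.019198 + 0.10338] = 0.1238 m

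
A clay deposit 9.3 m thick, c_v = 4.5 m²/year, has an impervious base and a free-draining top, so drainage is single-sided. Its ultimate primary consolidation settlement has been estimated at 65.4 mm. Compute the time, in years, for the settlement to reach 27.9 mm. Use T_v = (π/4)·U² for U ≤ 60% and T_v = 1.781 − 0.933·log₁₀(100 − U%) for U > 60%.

t ≈ 2.75 years

Drainage path length: H_d = H = 9.3 m (single drainage).
U = S(t)/S_ult = 27.9/65.4 = 0.4266.
U ≤ 60%: T_v = (π/4)·U² = (π/4)×0.42661² = 0.14294.
t = T_v·H_d²/c_v = 0.14294×9.3²/4.5 = 2.747 years.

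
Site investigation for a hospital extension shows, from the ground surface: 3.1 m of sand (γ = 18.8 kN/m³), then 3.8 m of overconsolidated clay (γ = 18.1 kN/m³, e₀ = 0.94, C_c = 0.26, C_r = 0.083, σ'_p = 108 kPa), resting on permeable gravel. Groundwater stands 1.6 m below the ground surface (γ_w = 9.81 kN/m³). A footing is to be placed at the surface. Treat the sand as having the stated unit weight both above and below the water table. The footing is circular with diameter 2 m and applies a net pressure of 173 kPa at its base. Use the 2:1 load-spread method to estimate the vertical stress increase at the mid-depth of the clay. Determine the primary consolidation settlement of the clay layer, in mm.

Mid-depth of clay below the ground surface: z = 3.1 + 3.8/2 = 5 m.
Total vertical stress at mid-clay: σ_v = 18.8×3.1 + 18.1×1.9 = 92.67 kPa.
Pore pressure: u = 9.81×(5 − 1.6) = 33.354 kPa.
Initial effective stress: σ'_0 = σ_v − u = 92.67 − 33.354 = 59.316 kPa.
Stress increase at mid-clay by the 2:1 spreading method:
Δσ ≈ qD²/(D+z)² = 173×2²/(2+5)² = 14.122 kPa
Final effective stress: σ'_f = 59.316 + 14.122 = 73.438 kPa.
σ'_f = 73.438 ≤ σ'_p = 108 kPa, so the clay remains overconsolidated and only the recompression index applies:
S_c = C_r·H/(1+e₀)·log₁₀(σ'_f/σ'_0) = 0.083×3.8/1.94×log₁₀(73.438/59.316)
    = 0.16258 × 0.092749 = 0.01508 m

S_c ≈ 15.1 mm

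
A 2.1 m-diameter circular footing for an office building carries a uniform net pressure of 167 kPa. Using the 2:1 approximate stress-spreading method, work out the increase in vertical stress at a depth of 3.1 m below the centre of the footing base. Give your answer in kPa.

By the 2:1 method the load spreads at 1 horizontal : 2 vertical, so at depth z the loaded area has grown by z in each plan dimension:
Δσ ≈ qD²/(D+z)² = 167×2.1²/(2.1+3.1)² = 27.236 kPa

Δσ_z ≈ 27.2 kPa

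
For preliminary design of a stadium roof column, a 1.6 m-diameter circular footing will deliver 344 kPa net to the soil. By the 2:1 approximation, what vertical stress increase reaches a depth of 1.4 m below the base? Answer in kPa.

By the 2:1 method the load spreads at 1 horizontal : 2 vertical, so at depth z the loaded area has grown by z in each plan dimension:
Δσ ≈ qD²/(D+z)² = 344×1.6²/(1.6+1.4)² = 97.849 kPa

Δσ_z ≈ 97.8 kPa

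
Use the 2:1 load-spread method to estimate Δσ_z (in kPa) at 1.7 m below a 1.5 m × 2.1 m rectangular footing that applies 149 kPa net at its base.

By the 2:1 method the load spreads at 1 horizontal : 2 vertical, so at depth z the loaded area has grown by z in each plan dimension:
Δσ = qBL/((B+z)(L+z)) = 149×1.5×2.1/((1.5+1.7)(2.1+1.7)) = 38.598 kPa

Δσ_z ≈ 38.6 kPa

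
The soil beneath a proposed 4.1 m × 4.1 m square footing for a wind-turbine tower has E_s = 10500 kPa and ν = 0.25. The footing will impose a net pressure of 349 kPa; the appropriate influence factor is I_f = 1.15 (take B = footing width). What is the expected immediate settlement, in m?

Immediate (elastic) settlement: S_e = q·B·(1−ν²)/E_s · I_f.
S_e = 349 × 4.1 × (1 − 0.25²) / 10500 × 1.15
    = 349 × 4.1 × 0.9375 / 10500 × 1.15
    = 0.1469 m

S_e ≈ 0.147 m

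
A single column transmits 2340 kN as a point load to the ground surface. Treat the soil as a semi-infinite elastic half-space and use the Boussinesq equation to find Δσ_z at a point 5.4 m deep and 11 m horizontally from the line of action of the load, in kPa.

Boussinesq vertical stress below a point load on an elastic half-space:
Δσ_z = 3P/(2πz²) · [1 + (r/z)²]^(−5/2)
r/z = 11/5.4 = 2.037; [1+(r/z)²]^(−5/2) = 0.016618.
Δσ_z = 3×2340/(2π×5.4²) × 0.016618 = 38.315 × 0.016618 = 0.6367 kPa

Δσ_z ≈ 0.637 kPa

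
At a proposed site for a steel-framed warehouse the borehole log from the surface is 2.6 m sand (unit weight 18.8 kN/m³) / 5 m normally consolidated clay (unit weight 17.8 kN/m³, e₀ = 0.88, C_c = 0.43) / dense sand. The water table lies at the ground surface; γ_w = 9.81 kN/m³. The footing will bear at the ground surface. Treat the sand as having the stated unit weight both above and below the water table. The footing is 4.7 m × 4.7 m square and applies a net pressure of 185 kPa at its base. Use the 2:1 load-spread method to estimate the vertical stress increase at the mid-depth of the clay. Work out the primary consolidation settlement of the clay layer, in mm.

S_c ≈ 340 mm

Mid-depth of clay below the ground surface: z = 2.6 + 5/2 = 5.1 m.
Total vertical stress at mid-clay: σ_v = 18.8×2.6 + 17.8×2.5 = 93.38 kPa.
Pore pressure: u = 9.81×(5.1 − 0) = 50.031 kPa.
Initial effective stress: σ'_0 = σ_v − u = 93.38 − 50.031 = 43.349 kPa.
Stress increase at mid-clay by the 2:1 spreading method:
Δσ = qBL/((B+z)(L+z)) = 185×4.7×4.7/((4.7+5.1)(4.7+5.1)) = 42.552 kPa
Final effective stress: σ'_f = σ'_0 + Δσ = 43.349 + 42.552 = 85.901 kPa.
Normally consolidated clay, so the full stress increment lies on the virgin compression line:
S_c = C_c·H/(1+e₀)·log₁₀(σ'_f/σ'_0) = 0.43×5/(1+0.88)×log₁₀(85.901/43.349)
    = 1.1436 × 0.29702 = 0.3397 m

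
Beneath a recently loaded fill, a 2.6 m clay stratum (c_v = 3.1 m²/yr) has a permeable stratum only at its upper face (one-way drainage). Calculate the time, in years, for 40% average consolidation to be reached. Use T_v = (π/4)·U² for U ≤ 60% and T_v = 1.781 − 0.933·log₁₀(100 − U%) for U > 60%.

Drainage path length: H_d = H = 2.6 m (single drainage).
U ≤ 60%: T_v = (π/4)·U² = (π/4)×0.4² = 0.12566.
t = T_v·H_d²/c_v = 0.12566×2.6²/3.1 = 0.274 years.

t ≈ 0.274 years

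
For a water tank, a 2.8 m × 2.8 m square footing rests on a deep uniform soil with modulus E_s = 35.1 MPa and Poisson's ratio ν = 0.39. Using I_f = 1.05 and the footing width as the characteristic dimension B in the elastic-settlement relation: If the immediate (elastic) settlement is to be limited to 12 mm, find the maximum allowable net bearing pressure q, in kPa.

E_s = 35.1 MPa = 35100 kPa.
S_e = q·B·(1−ν²)/E_s · I_f  ⇒  q = S_e·E_s / (B·(1−ν²)·I_f).
q = 0.012 × 35100 / (2.8 × 0.8479 × 1.05) = 169 kPa

q ≈ 169 kPa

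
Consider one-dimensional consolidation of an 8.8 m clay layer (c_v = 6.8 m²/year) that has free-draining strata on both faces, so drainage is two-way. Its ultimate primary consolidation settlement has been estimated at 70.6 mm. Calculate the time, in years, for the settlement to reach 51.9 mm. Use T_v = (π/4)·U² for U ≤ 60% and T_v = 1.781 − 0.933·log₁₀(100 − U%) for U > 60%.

t ≈ 1.29 years

Drainage path length: H_d = H/2 = 4.4 m (double drainage).
U = S(t)/S_ult = 51.9/70.6 = 0.7351.
U > 60%: T_v = 1.781 − 0.933·log₁₀(100 − 73.513) = 0.45331.
t = T_v·H_d²/c_v = 0.45331×4.4²/6.8 = 1.291 years.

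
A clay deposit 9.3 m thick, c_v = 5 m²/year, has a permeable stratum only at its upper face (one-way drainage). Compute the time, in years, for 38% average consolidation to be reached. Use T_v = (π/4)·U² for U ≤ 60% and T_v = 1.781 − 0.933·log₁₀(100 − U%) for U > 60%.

t ≈ 1.96 years

Drainage path length: H_d = H = 9.3 m (single drainage).
U ≤ 60%: T_v = (π/4)·U² = (π/4)×0.38² = 0.11341.
t = T_v·H_d²/c_v = 0.11341×9.3²/5 = 1.962 years.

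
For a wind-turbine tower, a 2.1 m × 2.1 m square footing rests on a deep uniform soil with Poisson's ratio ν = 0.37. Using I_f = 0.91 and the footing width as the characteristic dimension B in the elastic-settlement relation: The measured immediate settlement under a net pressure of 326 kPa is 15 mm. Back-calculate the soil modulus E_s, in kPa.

S_e = q·B·(1−ν²)/E_s · I_f  ⇒  E_s = q·B·(1−ν²)·I_f / S_e.
E_s = 326 × 2.1 × 0.8631 × 0.91 / 0.015 = 35850 kPa

E_s ≈ 35800 kPa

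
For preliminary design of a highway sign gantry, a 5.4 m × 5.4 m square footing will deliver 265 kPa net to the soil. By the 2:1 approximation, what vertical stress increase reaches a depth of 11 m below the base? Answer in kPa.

By the 2:1 method the load spreads at 1 horizontal : 2 vertical, so at depth z the loaded area has grown by z in each plan dimension:
Δσ = qBL/((B+z)(L+z)) = 265×5.4×5.4/((5.4+11)(5.4+11)) = 28.731 kPa

Δσ_z ≈ 28.7 kPa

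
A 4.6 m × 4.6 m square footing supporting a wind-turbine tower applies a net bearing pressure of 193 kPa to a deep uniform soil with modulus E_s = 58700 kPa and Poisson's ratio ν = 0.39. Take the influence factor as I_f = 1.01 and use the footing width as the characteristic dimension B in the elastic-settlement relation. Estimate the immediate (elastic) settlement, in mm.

Immediate (elastic) settlement: S_e = q·B·(1−ν²)/E_s · I_f.
S_e = 193 × 4.6 × (1 − 0.39²) / 58700 × 1.01
    = 193 × 4.6 × 0.8479 / 58700 × 1.01
    = 0.01295 m = 12.95 mm

S_e ≈ 13 mm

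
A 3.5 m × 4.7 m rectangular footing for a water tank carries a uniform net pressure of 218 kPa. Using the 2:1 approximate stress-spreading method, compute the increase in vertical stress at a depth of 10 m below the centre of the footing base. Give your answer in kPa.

Δσ_z ≈ 18.1 kPa

By the 2:1 method the load spreads at 1 horizontal : 2 vertical, so at depth z the loaded area has grown by z in each plan dimension:
Δσ = qBL/((B+z)(L+z)) = 218×3.5×4.7/((3.5+10)(4.7+10)) = 18.071 kPa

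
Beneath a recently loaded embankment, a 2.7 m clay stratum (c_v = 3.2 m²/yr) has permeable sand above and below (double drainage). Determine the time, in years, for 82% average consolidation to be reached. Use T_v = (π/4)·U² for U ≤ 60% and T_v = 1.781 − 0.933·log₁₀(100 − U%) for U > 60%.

Drainage path length: H_d = H/2 = 1.35 m (double drainage).
U > 60%: T_v = 1.781 − 0.933·log₁₀(100 − 82) = 0.60983.
t = T_v·H_d²/c_v = 0.60983×1.35²/3.2 = 0.3473 years.

t ≈ 0.347 years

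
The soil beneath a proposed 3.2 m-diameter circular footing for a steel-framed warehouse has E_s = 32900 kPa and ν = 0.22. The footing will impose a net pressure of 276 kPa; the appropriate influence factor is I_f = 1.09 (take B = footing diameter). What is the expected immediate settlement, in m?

Immediate (elastic) settlement: S_e = q·B·(1−ν²)/E_s · I_f.
S_e = 276 × 3.2 × (1 − 0.22²) / 32900 × 1.09
    = 276 × 3.2 × 0.9516 / 32900 × 1.09
    = 0.02784 m

S_e ≈ 0.0278 m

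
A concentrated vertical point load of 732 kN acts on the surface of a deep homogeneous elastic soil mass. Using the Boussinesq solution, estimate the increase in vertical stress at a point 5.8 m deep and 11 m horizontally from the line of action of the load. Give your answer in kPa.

Δσ_z ≈ 0.229 kPa

Boussinesq vertical stress below a point load on an elastic half-space:
Δσ_z = 3P/(2πz²) · [1 + (r/z)²]^(−5/2)
r/z = 11/5.8 = 1.8966; [1+(r/z)²]^(−5/2) = 0.022072.
Δσ_z = 3×732/(2π×5.8²) × 0.022072 = 10.39 × 0.022072 = 0.2293 kPa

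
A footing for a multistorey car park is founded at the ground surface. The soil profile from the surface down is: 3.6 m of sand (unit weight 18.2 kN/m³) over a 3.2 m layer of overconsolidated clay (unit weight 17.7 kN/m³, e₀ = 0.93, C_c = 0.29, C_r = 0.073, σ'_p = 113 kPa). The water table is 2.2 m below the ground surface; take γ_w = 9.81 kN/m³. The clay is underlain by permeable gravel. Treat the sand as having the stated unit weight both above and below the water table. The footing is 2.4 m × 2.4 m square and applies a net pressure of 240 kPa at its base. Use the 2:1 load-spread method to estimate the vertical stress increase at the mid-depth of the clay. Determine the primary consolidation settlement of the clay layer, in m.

Mid-depth of clay below the ground surface: z = 3.6 + 3.2/2 = 5.2 m.
Total vertical stress at mid-clay: σ_v = 18.2×3.6 + 17.7×1.6 = 93.84 kPa.
Pore pressure: u = 9.81×(5.2 − 2.2) = 29.43 kPa.
Initial effective stress: σ'_0 = σ_v − u = 93.84 − 29.43 = 64.41 kPa.
Stress increase at mid-clay by the 2:1 spreading method:
Δσ = qBL/((B+z)(L+z)) = 240×2.4×2.4/((2.4+5.2)(2.4+5.2)) = 23.934 kPa
Final effective stress: σ'_f = 64.41 + 23.934 = 88.344 kPa.
σ'_f = 88.344 ≤ σ'_p = 113 kPa, so the clay remains overconsolidated and only the recompression index applies:
S_c = C_r·H/(1+e₀)·log₁₀(σ'_f/σ'_0) = 0.073×3.2/1.93×log₁₀(88.344/64.41)
    = 0.12103 × 0.13722 = 0.01661 m

S_c ≈ 0.0166 m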